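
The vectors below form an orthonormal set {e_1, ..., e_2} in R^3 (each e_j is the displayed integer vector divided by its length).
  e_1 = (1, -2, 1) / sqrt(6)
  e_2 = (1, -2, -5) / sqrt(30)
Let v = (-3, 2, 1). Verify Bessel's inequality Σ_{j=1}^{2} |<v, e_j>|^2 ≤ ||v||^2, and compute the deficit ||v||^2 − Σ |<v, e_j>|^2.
Σ |<v, e_j>|^2 = 54/5; ||v||^2 = 14; deficit = 16/5

Write each e_j = u_j / sqrt(<u_j, u_j>) where u_j is the displayed integer vector. Then <v, e_j> = <v, u_j> / sqrt(<u_j, u_j>), so |<v, e_j>|^2 = <v, u_j>^2 / <u_j, u_j>.
Coefficients: <v, e_1> = -6/sqrt(6), <v, e_2> = -12/sqrt(30).
Square and sum: Σ |<v, e_j>|^2 = 54/5.
Compute ||v||^2 = v·v = 14.
Deficit = 14 − 54/5 = 16/5 ≥ 0, confirming Bessel's inequality. (The deficit equals ||v − Σ <v,e_j> e_j||^2, the squared distance from v to span{e_j}.)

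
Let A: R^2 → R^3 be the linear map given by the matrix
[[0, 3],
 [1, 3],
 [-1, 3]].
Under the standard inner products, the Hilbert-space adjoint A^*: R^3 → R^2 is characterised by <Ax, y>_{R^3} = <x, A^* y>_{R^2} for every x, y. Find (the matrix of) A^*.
A^* = A^T =
[[0, 1, -1],
 [3, 3, 3]]

For real matrices with standard dot products, the defining identity <Ax, y> = <x, A^* y> gives (Ax)^T y = x^T (A^*) y, i.e. x^T A^T y = x^T (A^*) y. Since this holds for all x, y, we must have A^* = A^T. Therefore
A^* =
[[0, 1, -1],
 [3, 3, 3]].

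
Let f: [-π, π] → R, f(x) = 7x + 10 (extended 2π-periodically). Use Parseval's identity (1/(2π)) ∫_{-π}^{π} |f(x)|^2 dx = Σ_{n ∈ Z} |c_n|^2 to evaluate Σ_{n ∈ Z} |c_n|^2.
Σ |c_n|^2 = 49π^2/3 + 100

Expand and integrate term by term over [-π, π]:
  ∫ (7x)^2 dx = 49·(2π^3/3); ∫ 2·7·(10)·x dx = 0 (odd integrand); ∫ 10^2 dx = 100·2π.
So (1/(2π)) ∫_{-π}^{π} (7x + 10)^2 dx = 49π^2/3 + 100 = 49π^2/3 + 100.
Parseval ⇒ Σ |c_n|^2 = 49π^2/3 + 100.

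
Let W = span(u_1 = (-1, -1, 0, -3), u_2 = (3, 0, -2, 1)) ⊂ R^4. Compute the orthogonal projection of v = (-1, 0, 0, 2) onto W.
proj_W(v) = (-47/118, 38/59, 41/59, 187/118)

Set up U = [u_1 | ... | u_2] ∈ R^(4×2). The projector onto W = col(U) is P = U (U^T U)^(-1) U^T.
Compute U^T U =
  [11, -6]
  [-6, 14],
and U^T v = (-5, -1).
Solve U^T U · c = U^T v for the coefficients: c = (-38/59, -41/118). The projection is proj_W(v) = U c.
Check: (v - proj_W(v)) · u_1 = 0  (should be 0).
Check: (v - proj_W(v)) · u_2 = 0  (should be 0).
Result: proj_W(v) = (-47/118, 38/59, 41/59, 187/118).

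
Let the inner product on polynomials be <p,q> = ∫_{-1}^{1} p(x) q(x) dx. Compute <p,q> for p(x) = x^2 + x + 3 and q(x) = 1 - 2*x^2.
<p,q> = 28/15

Expand the product: p(x)·q(x) = -2*x^4 - 2*x^3 - 5*x^2 + x + 3.
∫_{-1}^{1} of each monomial x^k gives [2/(k+1) if k even, 0 if k odd]. Integrating term-by-term (or equivalently evaluating the antiderivative F(x) = -2*x^5/5 - x^4/2 - 5*x^3/3 + x^2/2 + 3*x at the endpoints):
  F(1) − F(−1) = 14/15 − (-14/15) = 28/15.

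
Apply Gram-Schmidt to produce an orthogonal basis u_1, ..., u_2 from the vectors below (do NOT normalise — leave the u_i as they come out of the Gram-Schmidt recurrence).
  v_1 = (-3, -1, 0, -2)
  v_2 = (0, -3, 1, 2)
Orthogonal basis:
  u_1 = (-3, -1, 0, -2)
  u_2 = (-3/14, -43/14, 1, 13/7)

Apply the Gram-Schmidt recurrence
  u_1 = v_1
  u_i = v_i − Σ_{j<i} ((v_i · u_j) / (u_j · u_j)) · u_j.

Step by step this gives:
  u_1 = (-3, -1, 0, -2)
  u_2 = (-3/14, -43/14, 1, 13/7)

Orthogonality check:
  u_2 · u_1 = 0 (should be 0)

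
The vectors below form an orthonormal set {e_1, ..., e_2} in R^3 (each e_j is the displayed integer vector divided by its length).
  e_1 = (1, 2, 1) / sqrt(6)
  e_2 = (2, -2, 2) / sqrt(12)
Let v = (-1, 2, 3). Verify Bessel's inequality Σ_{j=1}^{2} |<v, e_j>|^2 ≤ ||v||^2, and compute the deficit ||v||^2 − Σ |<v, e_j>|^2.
Σ |<v, e_j>|^2 = 6; ||v||^2 = 14; deficit = 8

Write each e_j = u_j / sqrt(<u_j, u_j>) where u_j is the displayed integer vector. Then <v, e_j> = <v, u_j> / sqrt(<u_j, u_j>), so |<v, e_j>|^2 = <v, u_j>^2 / <u_j, u_j>.
Coefficients: <v, e_1> = 6/sqrt(6), <v, e_2> = 0/sqrt(12).
Square and sum: Σ |<v, e_j>|^2 = 6.
Compute ||v||^2 = v·v = 14.
Deficit = 14 − 6 = 8 ≥ 0, confirming Bessel's inequality. (The deficit equals ||v − Σ <v,e_j> e_j||^2, the squared distance from v to span{e_j}.)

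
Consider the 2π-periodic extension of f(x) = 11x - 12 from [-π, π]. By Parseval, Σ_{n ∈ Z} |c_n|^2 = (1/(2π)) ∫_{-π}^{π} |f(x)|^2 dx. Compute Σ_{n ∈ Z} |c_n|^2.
Σ |c_n|^2 = 121π^2/3 + 144

Expand and integrate term by term over [-π, π]:
  ∫ (11x)^2 dx = 121·(2π^3/3); ∫ 2·11·(-12)·x dx = 0 (odd integrand); ∫ (-12)^2 dx = 144·2π.
So (1/(2π)) ∫_{-π}^{π} (11x - 12)^2 dx = 121π^2/3 + 144 = 121π^2/3 + 144.
Parseval ⇒ Σ |c_n|^2 = 121π^2/3 + 144.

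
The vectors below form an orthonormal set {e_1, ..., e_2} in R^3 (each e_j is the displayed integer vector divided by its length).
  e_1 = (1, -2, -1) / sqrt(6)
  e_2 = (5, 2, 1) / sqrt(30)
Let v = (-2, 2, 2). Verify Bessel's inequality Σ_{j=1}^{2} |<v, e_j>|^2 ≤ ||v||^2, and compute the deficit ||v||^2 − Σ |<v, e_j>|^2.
Σ |<v, e_j>|^2 = 56/5; ||v||^2 = 12; deficit = 4/5

Write each e_j = u_j / sqrt(<u_j, u_j>) where u_j is the displayed integer vector. Then <v, e_j> = <v, u_j> / sqrt(<u_j, u_j>), so |<v, e_j>|^2 = <v, u_j>^2 / <u_j, u_j>.
Coefficients: <v, e_1> = -8/sqrt(6), <v, e_2> = -4/sqrt(30).
Square and sum: Σ |<v, e_j>|^2 = 56/5.
Compute ||v||^2 = v·v = 12.
Deficit = 12 − 56/5 = 4/5 ≥ 0, confirming Bessel's inequality. (The deficit equals ||v − Σ <v,e_j> e_j||^2, the squared distance from v to span{e_j}.)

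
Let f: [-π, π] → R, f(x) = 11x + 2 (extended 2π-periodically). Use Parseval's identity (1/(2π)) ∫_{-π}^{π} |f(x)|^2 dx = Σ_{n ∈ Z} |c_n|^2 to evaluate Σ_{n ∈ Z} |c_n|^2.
Σ |c_n|^2 = 121π^2/3 + 4

Expand and integrate term by term over [-π, π]:
  ∫ (11x)^2 dx = 121·(2π^3/3); ∫ 2·11·(2)·x dx = 0 (odd integrand); ∫ 2^2 dx = 4·2π.
So (1/(2π)) ∫_{-π}^{π} (11x + 2)^2 dx = 121π^2/3 + 4 = 121π^2/3 + 4.
Parseval ⇒ Σ |c_n|^2 = 121π^2/3 + 4.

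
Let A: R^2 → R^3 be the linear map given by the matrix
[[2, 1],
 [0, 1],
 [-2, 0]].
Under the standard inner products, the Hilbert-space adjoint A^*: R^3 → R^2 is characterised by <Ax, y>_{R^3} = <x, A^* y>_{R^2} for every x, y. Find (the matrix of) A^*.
A^* = A^T =
[[2, 0, -2],
 [1, 1, 0]]

For real matrices with standard dot products, the defining identity <Ax, y> = <x, A^* y> gives (Ax)^T y = x^T (A^*) y, i.e. x^T A^T y = x^T (A^*) y. Since this holds for all x, y, we must have A^* = A^T. Therefore
A^* =
[[2, 0, -2],
 [1, 1, 0]].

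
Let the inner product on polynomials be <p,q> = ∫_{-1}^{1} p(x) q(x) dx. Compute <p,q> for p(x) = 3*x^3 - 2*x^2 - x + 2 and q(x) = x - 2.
<p,q> = -24/5

Expand the product: p(x)·q(x) = 3*x^4 - 8*x^3 + 3*x^2 + 4*x - 4.
∫_{-1}^{1} of each monomial x^k gives [2/(k+1) if k even, 0 if k odd]. Integrating term-by-term (or equivalently evaluating the antiderivative F(x) = 3*x^5/5 - 2*x^4 + x^3 + 2*x^2 - 4*x at the endpoints):
  F(1) − F(−1) = -12/5 − (12/5) = -24/5.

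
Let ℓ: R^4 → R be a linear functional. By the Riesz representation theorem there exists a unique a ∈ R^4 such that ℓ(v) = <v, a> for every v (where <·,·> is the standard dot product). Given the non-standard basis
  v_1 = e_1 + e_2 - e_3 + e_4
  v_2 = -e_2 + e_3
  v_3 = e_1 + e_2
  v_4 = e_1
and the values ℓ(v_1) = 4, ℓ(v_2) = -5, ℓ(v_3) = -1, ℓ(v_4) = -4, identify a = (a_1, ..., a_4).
a = (-4, 3, -2, 3)

Write a = (a_1, ..., a_4) in the standard basis. For each basis vector v_i, ℓ(v_i) = <v_i, a> is a linear equation in the a_j's. Collect the n equations into a matrix system V a = ℓ, where row i of V is v_i (expressed in the standard basis). Since V is invertible (lower-triangular with 1s on the diagonal, up to permutation), solve by back-substitution:
  V =
[[1, 1, -1, 1],
 [0, -1, 1, 0],
 [1, 1, 0, 0],
 [1, 0, 0, 0]]
  V a = (4, -5, -1, -4)
Solving gives a = (-4, 3, -2, 3).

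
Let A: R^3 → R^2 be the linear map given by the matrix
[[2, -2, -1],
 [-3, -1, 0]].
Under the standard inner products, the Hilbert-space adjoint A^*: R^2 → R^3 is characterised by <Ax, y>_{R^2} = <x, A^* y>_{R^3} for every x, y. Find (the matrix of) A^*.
A^* = A^T =
[[2, -3],
 [-2, -1],
 [-1, 0]]

For real matrices with standard dot products, the defining identity <Ax, y> = <x, A^* y> gives (Ax)^T y = x^T (A^*) y, i.e. x^T A^T y = x^T (A^*) y. Since this holds for all x, y, we must have A^* = A^T. Therefore
A^* =
[[2, -3],
 [-2, -1],
 [-1, 0]].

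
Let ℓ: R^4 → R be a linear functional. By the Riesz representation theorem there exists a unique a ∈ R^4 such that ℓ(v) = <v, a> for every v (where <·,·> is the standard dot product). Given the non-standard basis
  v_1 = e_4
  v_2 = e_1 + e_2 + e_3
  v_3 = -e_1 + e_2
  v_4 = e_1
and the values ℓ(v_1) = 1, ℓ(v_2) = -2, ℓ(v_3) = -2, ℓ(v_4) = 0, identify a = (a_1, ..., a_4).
a = (0, -2, 0, 1)

Write a = (a_1, ..., a_4) in the standard basis. For each basis vector v_i, ℓ(v_i) = <v_i, a> is a linear equation in the a_j's. Collect the n equations into a matrix system V a = ℓ, where row i of V is v_i (expressed in the standard basis). Since V is invertible (lower-triangular with 1s on the diagonal, up to permutation), solve by back-substitution:
  V =
[[0, 0, 0, 1],
 [1, 1, 1, 0],
 [-1, 1, 0, 0],
 [1, 0, 0, 0]]
  V a = (1, -2, -2, 0)
Solving gives a = (0, -2, 0, 1).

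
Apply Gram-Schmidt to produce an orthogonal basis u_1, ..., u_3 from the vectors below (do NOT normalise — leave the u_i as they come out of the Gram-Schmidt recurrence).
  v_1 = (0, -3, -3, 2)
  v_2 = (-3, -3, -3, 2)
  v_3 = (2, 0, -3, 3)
Orthogonal basis:
  u_1 = (0, -3, -3, 2)
  u_2 = (-3, 0, 0, 0)
  u_3 = (0, 45/22, -21/22, 18/11)

Apply the Gram-Schmidt recurrence
  u_1 = v_1
  u_i = v_i − Σ_{j<i} ((v_i · u_j) / (u_j · u_j)) · u_j.

Step by step this gives:
  u_1 = (0, -3, -3, 2)
  u_2 = (-3, 0, 0, 0)
  u_3 = (0, 45/22, -21/22, 18/11)

Orthogonality check:
  u_2 · u_1 = 0 (should be 0)
  u_3 · u_1 = 0 (should be 0)
  u_3 · u_2 = 0 (should be 0)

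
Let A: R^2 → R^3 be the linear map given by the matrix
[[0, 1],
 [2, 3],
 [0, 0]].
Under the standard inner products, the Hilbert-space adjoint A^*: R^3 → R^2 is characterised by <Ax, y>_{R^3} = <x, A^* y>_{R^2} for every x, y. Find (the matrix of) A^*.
A^* = A^T =
[[0, 2, 0],
 [1, 3, 0]]

For real matrices with standard dot products, the defining identity <Ax, y> = <x, A^* y> gives (Ax)^T y = x^T (A^*) y, i.e. x^T A^T y = x^T (A^*) y. Since this holds for all x, y, we must have A^* = A^T. Therefore
A^* =
[[0, 2, 0],
 [1, 3, 0]].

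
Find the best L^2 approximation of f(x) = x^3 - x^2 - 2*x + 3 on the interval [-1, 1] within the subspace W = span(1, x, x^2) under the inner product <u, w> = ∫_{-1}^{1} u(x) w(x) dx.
g(x) = -x^2 - 7*x/5 + 3

The best approximation g ∈ W is the orthogonal projection of f onto W. Writing g = a_0 + a_1 x + a_2 x^2, the coefficients solve the normal equations G · a = b where
  G_{ij} = <φ_i, φ_j> and b_i = <f, φ_i>, with φ_0 = 1, φ_1 = x, φ_2 = x^2.
G =
  [2, 0, 2/3]
  [0, 2/3, 0]
  [2/3, 0, 2/5],
b = (16/3, -14/15, 8/5).
Solving gives a_0 = 3, a_1 = -7/5, a_2 = -1, so
  g(x) = -x^2 - 7*x/5 + 3.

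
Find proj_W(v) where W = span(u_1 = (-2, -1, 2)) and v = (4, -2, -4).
proj_W(v) = (28/9, 14/9, -28/9)

Set up U = [u_1 | ... | u_1] ∈ R^(3×1). The projector onto W = col(U) is P = U (U^T U)^(-1) U^T.
Compute U^T U =
  [9],
and U^T v = (-14).
Solve U^T U · c = U^T v for the coefficients: c = (-14/9). The projection is proj_W(v) = U c.
Check: (v - proj_W(v)) · u_1 = 0  (should be 0).
Result: proj_W(v) = (28/9, 14/9, -28/9).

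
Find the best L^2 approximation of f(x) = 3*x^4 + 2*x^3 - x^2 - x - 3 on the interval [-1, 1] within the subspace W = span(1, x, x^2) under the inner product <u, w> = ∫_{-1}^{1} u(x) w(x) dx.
g(x) = 11*x^2/7 + x/5 - 114/35

The best approximation g ∈ W is the orthogonal projection of f onto W. Writing g = a_0 + a_1 x + a_2 x^2, the coefficients solve the normal equations G · a = b where
  G_{ij} = <φ_i, φ_j> and b_i = <f, φ_i>, with φ_0 = 1, φ_1 = x, φ_2 = x^2.
G =
  [2, 0, 2/3]
  [0, 2/3, 0]
  [2/3, 0, 2/5],
b = (-82/15, 2/15, -54/35).
Solving gives a_0 = -114/35, a_1 = 1/5, a_2 = 11/7, so
  g(x) = 11*x^2/7 + x/5 - 114/35.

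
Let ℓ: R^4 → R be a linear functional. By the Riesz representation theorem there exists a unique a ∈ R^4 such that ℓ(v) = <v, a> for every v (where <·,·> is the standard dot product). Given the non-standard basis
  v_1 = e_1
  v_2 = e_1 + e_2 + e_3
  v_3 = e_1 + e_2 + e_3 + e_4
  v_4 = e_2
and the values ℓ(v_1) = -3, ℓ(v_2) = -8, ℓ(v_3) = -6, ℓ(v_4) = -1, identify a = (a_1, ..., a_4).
a = (-3, -1, -4, 2)

Write a = (a_1, ..., a_4) in the standard basis. For each basis vector v_i, ℓ(v_i) = <v_i, a> is a linear equation in the a_j's. Collect the n equations into a matrix system V a = ℓ, where row i of V is v_i (expressed in the standard basis). Since V is invertible (lower-triangular with 1s on the diagonal, up to permutation), solve by back-substitution:
  V =
[[1, 0, 0, 0],
 [1, 1, 1, 0],
 [1, 1, 1, 1],
 [0, 1, 0, 0]]
  V a = (-3, -8, -6, -1)
Solving gives a = (-3, -1, -4, 2).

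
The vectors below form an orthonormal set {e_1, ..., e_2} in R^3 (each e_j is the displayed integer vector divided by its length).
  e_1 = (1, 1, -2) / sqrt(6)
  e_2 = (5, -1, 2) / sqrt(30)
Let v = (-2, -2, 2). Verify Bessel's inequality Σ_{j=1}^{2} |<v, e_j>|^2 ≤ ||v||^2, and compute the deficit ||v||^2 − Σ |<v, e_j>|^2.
Σ |<v, e_j>|^2 = 56/5; ||v||^2 = 12; deficit = 4/5

Write each e_j = u_j / sqrt(<u_j, u_j>) where u_j is the displayed integer vector. Then <v, e_j> = <v, u_j> / sqrt(<u_j, u_j>), so |<v, e_j>|^2 = <v, u_j>^2 / <u_j, u_j>.
Coefficients: <v, e_1> = -8/sqrt(6), <v, e_2> = -4/sqrt(30).
Square and sum: Σ |<v, e_j>|^2 = 56/5.
Compute ||v||^2 = v·v = 12.
Deficit = 12 − 56/5 = 4/5 ≥ 0, confirming Bessel's inequality. (The deficit equals ||v − Σ <v,e_j> e_j||^2, the squared distance from v to span{e_j}.)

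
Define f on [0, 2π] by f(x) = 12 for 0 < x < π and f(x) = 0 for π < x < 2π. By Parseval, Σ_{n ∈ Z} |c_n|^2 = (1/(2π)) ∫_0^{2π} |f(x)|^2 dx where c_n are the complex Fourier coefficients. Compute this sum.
Σ |c_n|^2 = 72

Parseval equates the L^2 energy of f (normalised by 1/(2π)) with the ℓ^2 sum of its Fourier coefficients: (1/(2π)) ∫_0^{2π} |f|^2 = Σ |c_n|^2.
Compute the left side: (1/(2π)) [∫_0^π 12^2 dx + ∫_π^{2π} 0^2 dx] = (1/(2π)) · (144π + 0π) = (144 + 0)/2 = 72.
So Σ_{n ∈ Z} |c_n|^2 = 72.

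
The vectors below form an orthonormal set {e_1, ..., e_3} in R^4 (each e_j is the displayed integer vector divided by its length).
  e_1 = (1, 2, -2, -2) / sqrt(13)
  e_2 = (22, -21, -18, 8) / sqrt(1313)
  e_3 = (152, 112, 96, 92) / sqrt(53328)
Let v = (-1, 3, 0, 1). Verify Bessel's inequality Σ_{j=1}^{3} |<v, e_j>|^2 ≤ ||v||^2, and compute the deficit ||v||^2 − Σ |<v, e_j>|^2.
Σ |<v, e_j>|^2 = 73/11; ||v||^2 = 11; deficit = 48/11

Write each e_j = u_j / sqrt(<u_j, u_j>) where u_j is the displayed integer vector. Then <v, e_j> = <v, u_j> / sqrt(<u_j, u_j>), so |<v, e_j>|^2 = <v, u_j>^2 / <u_j, u_j>.
Coefficients: <v, e_1> = 3/sqrt(13), <v, e_2> = -77/sqrt(1313), <v, e_3> = 276/sqrt(53328).
Square and sum: Σ |<v, e_j>|^2 = 73/11.
Compute ||v||^2 = v·v = 11.
Deficit = 11 − 73/11 = 48/11 ≥ 0, confirming Bessel's inequality. (The deficit equals ||v − Σ <v,e_j> e_j||^2, the squared distance from v to span{e_j}.)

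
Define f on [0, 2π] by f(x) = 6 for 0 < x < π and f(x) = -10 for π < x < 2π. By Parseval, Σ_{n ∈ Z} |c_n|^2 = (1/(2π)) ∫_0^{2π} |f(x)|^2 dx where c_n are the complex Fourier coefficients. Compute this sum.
Σ |c_n|^2 = 68

Parseval equates the L^2 energy of f (normalised by 1/(2π)) with the ℓ^2 sum of its Fourier coefficients: (1/(2π)) ∫_0^{2π} |f|^2 = Σ |c_n|^2.
Compute the left side: (1/(2π)) [∫_0^π 6^2 dx + ∫_π^{2π} (-10)^2 dx] = (1/(2π)) · (36π + 100π) = (36 + 100)/2 = 68.
So Σ_{n ∈ Z} |c_n|^2 = 68.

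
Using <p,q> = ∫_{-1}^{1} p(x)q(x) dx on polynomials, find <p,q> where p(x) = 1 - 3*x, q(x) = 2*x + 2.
<p,q> = 0

Expand the product: p(x)·q(x) = -6*x^2 - 4*x + 2.
∫_{-1}^{1} of each monomial x^k gives [2/(k+1) if k even, 0 if k odd]. Integrating term-by-term (or equivalently evaluating the antiderivative F(x) = -2*x^3 - 2*x^2 + 2*x at the endpoints):
  F(1) − F(−1) = -2 − (-2) = 0.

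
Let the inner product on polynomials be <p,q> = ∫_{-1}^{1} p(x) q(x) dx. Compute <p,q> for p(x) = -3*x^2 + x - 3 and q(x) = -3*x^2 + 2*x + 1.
<p,q> = 44/15

Expand the product: p(x)·q(x) = 9*x^4 - 9*x^3 + 8*x^2 - 5*x - 3.
∫_{-1}^{1} of each monomial x^k gives [2/(k+1) if k even, 0 if k odd]. Integrating term-by-term (or equivalently evaluating the antiderivative F(x) = 9*x^5/5 - 9*x^4/4 + 8*x^3/3 - 5*x^2/2 - 3*x at the endpoints):
  F(1) − F(−1) = -197/60 − (-373/60) = 44/15.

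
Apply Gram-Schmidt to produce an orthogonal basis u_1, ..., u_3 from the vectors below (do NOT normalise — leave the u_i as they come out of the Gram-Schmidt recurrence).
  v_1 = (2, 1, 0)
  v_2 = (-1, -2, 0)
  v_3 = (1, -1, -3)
Orthogonal basis:
  u_1 = (2, 1, 0)
  u_2 = (3/5, -6/5, 0)
  u_3 = (0, 0, -3)

Apply the Gram-Schmidt recurrence
  u_1 = v_1
  u_i = v_i − Σ_{j<i} ((v_i · u_j) / (u_j · u_j)) · u_j.

Step by step this gives:
  u_1 = (2, 1, 0)
  u_2 = (3/5, -6/5, 0)
  u_3 = (0, 0, -3)

Orthogonality check:
  u_2 · u_1 = 0 (should be 0)
  u_3 · u_1 = 0 (should be 0)
  u_3 · u_2 = 0 (should be 0)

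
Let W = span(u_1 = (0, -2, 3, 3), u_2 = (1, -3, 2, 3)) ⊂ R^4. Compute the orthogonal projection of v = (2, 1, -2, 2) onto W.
proj_W(v) = (64/65, -58/65, -73/65, -9/65)

Set up U = [u_1 | ... | u_2] ∈ R^(4×2). The projector onto W = col(U) is P = U (U^T U)^(-1) U^T.
Compute U^T U =
  [22, 21]
  [21, 23],
and U^T v = (-2, 1).
Solve U^T U · c = U^T v for the coefficients: c = (-67/65, 64/65). The projection is proj_W(v) = U c.
Check: (v - proj_W(v)) · u_1 = 0  (should be 0).
Check: (v - proj_W(v)) · u_2 = 0  (should be 0).
Result: proj_W(v) = (64/65, -58/65, -73/65, -9/65).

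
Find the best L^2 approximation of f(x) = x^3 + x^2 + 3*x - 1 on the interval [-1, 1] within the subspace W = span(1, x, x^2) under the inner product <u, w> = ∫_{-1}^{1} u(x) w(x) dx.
g(x) = x^2 + 18*x/5 - 1

The best approximation g ∈ W is the orthogonal projection of f onto W. Writing g = a_0 + a_1 x + a_2 x^2, the coefficients solve the normal equations G · a = b where
  G_{ij} = <φ_i, φ_j> and b_i = <f, φ_i>, with φ_0 = 1, φ_1 = x, φ_2 = x^2.
G =
  [2, 0, 2/3]
  [0, 2/3, 0]
  [2/3, 0, 2/5],
b = (-4/3, 12/5, -4/15).
Solving gives a_0 = -1, a_1 = 18/5, a_2 = 1, so
  g(x) = x^2 + 18*x/5 - 1.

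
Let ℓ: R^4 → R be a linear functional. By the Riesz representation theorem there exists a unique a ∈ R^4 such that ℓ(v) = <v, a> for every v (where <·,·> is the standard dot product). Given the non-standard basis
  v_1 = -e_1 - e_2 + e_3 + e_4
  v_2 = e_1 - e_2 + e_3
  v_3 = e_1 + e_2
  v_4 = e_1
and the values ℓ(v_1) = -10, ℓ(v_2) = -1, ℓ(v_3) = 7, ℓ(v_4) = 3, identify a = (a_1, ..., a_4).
a = (3, 4, 0, -3)

Write a = (a_1, ..., a_4) in the standard basis. For each basis vector v_i, ℓ(v_i) = <v_i, a> is a linear equation in the a_j's. Collect the n equations into a matrix system V a = ℓ, where row i of V is v_i (expressed in the standard basis). Since V is invertible (lower-triangular with 1s on the diagonal, up to permutation), solve by back-substitution:
  V =
[[-1, -1, 1, 1],
 [1, -1, 1, 0],
 [1, 1, 0, 0],
 [1, 0, 0, 0]]
  V a = (-10, -1, 7, 3)
Solving gives a = (3, 4, 0, -3).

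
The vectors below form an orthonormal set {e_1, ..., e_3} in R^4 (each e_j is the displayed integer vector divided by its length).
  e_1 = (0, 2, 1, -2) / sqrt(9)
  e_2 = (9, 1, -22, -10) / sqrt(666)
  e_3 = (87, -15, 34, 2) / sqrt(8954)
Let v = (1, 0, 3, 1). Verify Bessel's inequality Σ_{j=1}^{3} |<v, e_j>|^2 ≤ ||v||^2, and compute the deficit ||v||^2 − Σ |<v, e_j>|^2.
Σ |<v, e_j>|^2 = 1322/121; ||v||^2 = 11; deficit = 9/121

Write each e_j = u_j / sqrt(<u_j, u_j>) where u_j is the displayed integer vector. Then <v, e_j> = <v, u_j> / sqrt(<u_j, u_j>), so |<v, e_j>|^2 = <v, u_j>^2 / <u_j, u_j>.
Coefficients: <v, e_1> = 1/sqrt(9), <v, e_2> = -67/sqrt(666), <v, e_3> = 191/sqrt(8954).
Square and sum: Σ |<v, e_j>|^2 = 1322/121.
Compute ||v||^2 = v·v = 11.
Deficit = 11 − 1322/121 = 9/121 ≥ 0, confirming Bessel's inequality. (The deficit equals ||v − Σ <v,e_j> e_j||^2, the squared distance from v to span{e_j}.)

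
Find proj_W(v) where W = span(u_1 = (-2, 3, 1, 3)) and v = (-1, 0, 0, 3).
proj_W(v) = (-22/23, 33/23, 11/23, 33/23)

Set up U = [u_1 | ... | u_1] ∈ R^(4×1). The projector onto W = col(U) is P = U (U^T U)^(-1) U^T.
Compute U^T U =
  [23],
and U^T v = (11).
Solve U^T U · c = U^T v for the coefficients: c = (11/23). The projection is proj_W(v) = U c.
Check: (v - proj_W(v)) · u_1 = 0  (should be 0).
Result: proj_W(v) = (-22/23, 33/23, 11/23, 33/23).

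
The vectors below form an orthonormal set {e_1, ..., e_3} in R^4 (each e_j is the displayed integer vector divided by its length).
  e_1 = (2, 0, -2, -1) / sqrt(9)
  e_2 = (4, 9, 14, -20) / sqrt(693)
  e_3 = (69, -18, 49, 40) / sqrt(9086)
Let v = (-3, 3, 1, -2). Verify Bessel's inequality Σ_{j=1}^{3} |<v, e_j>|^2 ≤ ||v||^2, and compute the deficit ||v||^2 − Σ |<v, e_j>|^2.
Σ |<v, e_j>|^2 = 1195/59; ||v||^2 = 23; deficit = 162/59

Write each e_j = u_j / sqrt(<u_j, u_j>) where u_j is the displayed integer vector. Then <v, e_j> = <v, u_j> / sqrt(<u_j, u_j>), so |<v, e_j>|^2 = <v, u_j>^2 / <u_j, u_j>.
Coefficients: <v, e_1> = -6/sqrt(9), <v, e_2> = 69/sqrt(693), <v, e_3> = -292/sqrt(9086).
Square and sum: Σ |<v, e_j>|^2 = 1195/59.
Compute ||v||^2 = v·v = 23.
Deficit = 23 − 1195/59 = 162/59 ≥ 0, confirming Bessel's inequality. (The deficit equals ||v − Σ <v,e_j> e_j||^2, the squared distance from v to span{e_j}.)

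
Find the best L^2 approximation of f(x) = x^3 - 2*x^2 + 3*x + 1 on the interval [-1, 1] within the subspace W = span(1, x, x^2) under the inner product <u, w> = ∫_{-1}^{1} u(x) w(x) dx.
g(x) = -2*x^2 + 18*x/5 + 1

The best approximation g ∈ W is the orthogonal projection of f onto W. Writing g = a_0 + a_1 x + a_2 x^2, the coefficients solve the normal equations G · a = b where
  G_{ij} = <φ_i, φ_j> and b_i = <f, φ_i>, with φ_0 = 1, φ_1 = x, φ_2 = x^2.
G =
  [2, 0, 2/3]
  [0, 2/3, 0]
  [2/3, 0, 2/5],
b = (2/3, 12/5, -2/15).
Solving gives a_0 = 1, a_1 = 18/5, a_2 = -2, so
  g(x) = -2*x^2 + 18*x/5 + 1.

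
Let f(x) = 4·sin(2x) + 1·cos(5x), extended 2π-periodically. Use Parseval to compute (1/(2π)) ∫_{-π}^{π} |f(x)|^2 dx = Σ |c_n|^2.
Σ |c_n|^2 = 17/2

Expand |f|^2 and use orthogonality of {sin(nx), cos(mx)} on [-π, π]:
  ∫_{-π}^{π} sin(nx)^2 dx = π, ∫ cos(mx)^2 dx = π, and cross terms integrate to 0.
So ∫_{-π}^{π} f(x)^2 dx = 4^2 · π + 1^2 · π = (16 + 1)π.
Divide by 2π: (16 + 1)/2 = 17/2.
By Parseval, this equals Σ |c_n|^2.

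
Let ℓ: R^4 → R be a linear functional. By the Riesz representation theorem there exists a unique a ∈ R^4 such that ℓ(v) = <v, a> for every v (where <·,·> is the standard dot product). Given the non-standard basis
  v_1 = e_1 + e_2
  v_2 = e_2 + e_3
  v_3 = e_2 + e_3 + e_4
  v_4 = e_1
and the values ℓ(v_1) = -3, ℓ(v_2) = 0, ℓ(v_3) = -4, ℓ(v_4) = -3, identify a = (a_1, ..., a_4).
a = (-3, 0, 0, -4)

Write a = (a_1, ..., a_4) in the standard basis. For each basis vector v_i, ℓ(v_i) = <v_i, a> is a linear equation in the a_j's. Collect the n equations into a matrix system V a = ℓ, where row i of V is v_i (expressed in the standard basis). Since V is invertible (lower-triangular with 1s on the diagonal, up to permutation), solve by back-substitution:
  V =
[[1, 1, 0, 0],
 [0, 1, 1, 0],
 [0, 1, 1, 1],
 [1, 0, 0, 0]]
  V a = (-3, 0, -4, -3)
Solving gives a = (-3, 0, 0, -4).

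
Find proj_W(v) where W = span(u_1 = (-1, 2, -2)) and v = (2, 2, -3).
proj_W(v) = (-8/9, 16/9, -16/9)

Set up U = [u_1 | ... | u_1] ∈ R^(3×1). The projector onto W = col(U) is P = U (U^T U)^(-1) U^T.
Compute U^T U =
  [9],
and U^T v = (8).
Solve U^T U · c = U^T v for the coefficients: c = (8/9). The projection is proj_W(v) = U c.
Check: (v - proj_W(v)) · u_1 = 0  (should be 0).
Result: proj_W(v) = (-8/9, 16/9, -16/9).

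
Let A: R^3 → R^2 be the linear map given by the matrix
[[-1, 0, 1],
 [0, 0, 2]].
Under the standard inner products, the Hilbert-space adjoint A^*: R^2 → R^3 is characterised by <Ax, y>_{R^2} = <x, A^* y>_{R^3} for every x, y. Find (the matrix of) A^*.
A^* = A^T =
[[-1, 0],
 [0, 0],
 [1, 2]]

For real matrices with standard dot products, the defining identity <Ax, y> = <x, A^* y> gives (Ax)^T y = x^T (A^*) y, i.e. x^T A^T y = x^T (A^*) y. Since this holds for all x, y, we must have A^* = A^T. Therefore
A^* =
[[-1, 0],
 [0, 0],
 [1, 2]].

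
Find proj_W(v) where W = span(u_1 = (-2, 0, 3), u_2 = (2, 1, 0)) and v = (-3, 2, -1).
proj_W(v) = (-78/49, -40/49, -3/49)

Set up U = [u_1 | ... | u_2] ∈ R^(3×2). The projector onto W = col(U) is P = U (U^T U)^(-1) U^T.
Compute U^T U =
  [13, -4]
  [-4, 5],
and U^T v = (3, -4).
Solve U^T U · c = U^T v for the coefficients: c = (-1/49, -40/49). The projection is proj_W(v) = U c.
Check: (v - proj_W(v)) · u_1 = 0  (should be 0).
Check: (v - proj_W(v)) · u_2 = 0  (should be 0).
Result: proj_W(v) = (-78/49, -40/49, -3/49).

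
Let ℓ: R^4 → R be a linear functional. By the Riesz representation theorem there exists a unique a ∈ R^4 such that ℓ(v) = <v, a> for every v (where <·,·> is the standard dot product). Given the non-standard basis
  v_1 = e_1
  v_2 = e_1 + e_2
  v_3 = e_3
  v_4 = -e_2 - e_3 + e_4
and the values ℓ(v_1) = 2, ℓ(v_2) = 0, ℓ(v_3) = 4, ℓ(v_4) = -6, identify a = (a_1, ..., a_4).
a = (2, -2, 4, -4)

Write a = (a_1, ..., a_4) in the standard basis. For each basis vector v_i, ℓ(v_i) = <v_i, a> is a linear equation in the a_j's. Collect the n equations into a matrix system V a = ℓ, where row i of V is v_i (expressed in the standard basis). Since V is invertible (lower-triangular with 1s on the diagonal, up to permutation), solve by back-substitution:
  V =
[[1, 0, 0, 0],
 [1, 1, 0, 0],
 [0, 0, 1, 0],
 [0, -1, -1, 1]]
  V a = (2, 0, 4, -6)
Solving gives a = (2, -2, 4, -4).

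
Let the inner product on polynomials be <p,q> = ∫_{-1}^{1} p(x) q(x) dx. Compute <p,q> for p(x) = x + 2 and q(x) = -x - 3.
<p,q> = -38/3

Expand the product: p(x)·q(x) = -x^2 - 5*x - 6.
∫_{-1}^{1} of each monomial x^k gives [2/(k+1) if k even, 0 if k odd]. Integrating term-by-term (or equivalently evaluating the antiderivative F(x) = -x^3/3 - 5*x^2/2 - 6*x at the endpoints):
  F(1) − F(−1) = -53/6 − (23/6) = -38/3.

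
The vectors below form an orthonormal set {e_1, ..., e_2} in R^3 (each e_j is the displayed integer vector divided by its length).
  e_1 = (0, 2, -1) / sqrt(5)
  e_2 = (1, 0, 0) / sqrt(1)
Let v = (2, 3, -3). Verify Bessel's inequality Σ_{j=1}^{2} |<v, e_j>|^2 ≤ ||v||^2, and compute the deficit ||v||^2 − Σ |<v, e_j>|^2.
Σ |<v, e_j>|^2 = 101/5; ||v||^2 = 22; deficit = 9/5

Write each e_j = u_j / sqrt(<u_j, u_j>) where u_j is the displayed integer vector. Then <v, e_j> = <v, u_j> / sqrt(<u_j, u_j>), so |<v, e_j>|^2 = <v, u_j>^2 / <u_j, u_j>.
Coefficients: <v, e_1> = 9/sqrt(5), <v, e_2> = 2/sqrt(1).
Square and sum: Σ |<v, e_j>|^2 = 101/5.
Compute ||v||^2 = v·v = 22.
Deficit = 22 − 101/5 = 9/5 ≥ 0, confirming Bessel's inequality. (The deficit equals ||v − Σ <v,e_j> e_j||^2, the squared distance from v to span{e_j}.)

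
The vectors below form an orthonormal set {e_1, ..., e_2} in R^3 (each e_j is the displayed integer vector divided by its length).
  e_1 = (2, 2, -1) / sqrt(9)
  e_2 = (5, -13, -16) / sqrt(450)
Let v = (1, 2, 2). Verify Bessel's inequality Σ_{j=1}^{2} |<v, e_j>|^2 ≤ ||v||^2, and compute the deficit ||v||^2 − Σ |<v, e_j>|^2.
Σ |<v, e_j>|^2 = 401/50; ||v||^2 = 9; deficit = 49/50

Write each e_j = u_j / sqrt(<u_j, u_j>) where u_j is the displayed integer vector. Then <v, e_j> = <v, u_j> / sqrt(<u_j, u_j>), so |<v, e_j>|^2 = <v, u_j>^2 / <u_j, u_j>.
Coefficients: <v, e_1> = 4/sqrt(9), <v, e_2> = -53/sqrt(450).
Square and sum: Σ |<v, e_j>|^2 = 401/50.
Compute ||v||^2 = v·v = 9.
Deficit = 9 − 401/50 = 49/50 ≥ 0, confirming Bessel's inequality. (The deficit equals ||v − Σ <v,e_j> e_j||^2, the squared distance from v to span{e_j}.)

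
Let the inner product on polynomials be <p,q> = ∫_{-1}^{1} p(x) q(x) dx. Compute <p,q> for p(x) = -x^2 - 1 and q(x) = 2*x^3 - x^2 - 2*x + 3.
<p,q> = -104/15

Expand the product: p(x)·q(x) = -2*x^5 + x^4 - 2*x^2 + 2*x - 3.
∫_{-1}^{1} of each monomial x^k gives [2/(k+1) if k even, 0 if k odd]. Integrating term-by-term (or equivalently evaluating the antiderivative F(x) = -x^6/3 + x^5/5 - 2*x^3/3 + x^2 - 3*x at the endpoints):
  F(1) − F(−1) = -14/5 − (62/15) = -104/15.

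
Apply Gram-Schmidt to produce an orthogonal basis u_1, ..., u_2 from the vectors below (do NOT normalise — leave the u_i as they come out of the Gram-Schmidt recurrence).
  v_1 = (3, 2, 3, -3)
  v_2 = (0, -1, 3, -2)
Orthogonal basis:
  u_1 = (3, 2, 3, -3)
  u_2 = (-39/31, -57/31, 54/31, -23/31)

Apply the Gram-Schmidt recurrence
  u_1 = v_1
  u_i = v_i − Σ_{j<i} ((v_i · u_j) / (u_j · u_j)) · u_j.

Step by step this gives:
  u_1 = (3, 2, 3, -3)
  u_2 = (-39/31, -57/31, 54/31, -23/31)

Orthogonality check:
  u_2 · u_1 = 0 (should be 0)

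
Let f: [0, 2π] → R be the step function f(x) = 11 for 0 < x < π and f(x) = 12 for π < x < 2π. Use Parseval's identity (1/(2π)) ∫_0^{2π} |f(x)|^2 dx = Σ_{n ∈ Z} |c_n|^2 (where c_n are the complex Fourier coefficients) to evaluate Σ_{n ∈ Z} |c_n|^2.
Σ |c_n|^2 = 265/2

Parseval equates the L^2 energy of f (normalised by 1/(2π)) with the ℓ^2 sum of its Fourier coefficients: (1/(2π)) ∫_0^{2π} |f|^2 = Σ |c_n|^2.
Compute the left side: (1/(2π)) [∫_0^π 11^2 dx + ∫_π^{2π} 12^2 dx] = (1/(2π)) · (121π + 144π) = (121 + 144)/2 = 265/2.
So Σ_{n ∈ Z} |c_n|^2 = 265/2.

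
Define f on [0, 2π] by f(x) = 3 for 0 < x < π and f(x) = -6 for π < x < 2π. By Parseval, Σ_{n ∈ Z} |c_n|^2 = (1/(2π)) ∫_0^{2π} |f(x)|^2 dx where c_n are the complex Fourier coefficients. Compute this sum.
Σ |c_n|^2 = 45/2

Parseval equates the L^2 energy of f (normalised by 1/(2π)) with the ℓ^2 sum of its Fourier coefficients: (1/(2π)) ∫_0^{2π} |f|^2 = Σ |c_n|^2.
Compute the left side: (1/(2π)) [∫_0^π 3^2 dx + ∫_π^{2π} (-6)^2 dx] = (1/(2π)) · (9π + 36π) = (9 + 36)/2 = 45/2.
So Σ_{n ∈ Z} |c_n|^2 = 45/2.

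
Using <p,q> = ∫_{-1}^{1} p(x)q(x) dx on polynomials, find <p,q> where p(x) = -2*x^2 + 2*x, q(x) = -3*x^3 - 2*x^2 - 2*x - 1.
<p,q> = -32/15

Expand the product: p(x)·q(x) = 6*x^5 - 2*x^4 - 2*x^2 - 2*x.
∫_{-1}^{1} of each monomial x^k gives [2/(k+1) if k even, 0 if k odd]. Integrating term-by-term (or equivalently evaluating the antiderivative F(x) = x^6 - 2*x^5/5 - 2*x^3/3 - x^2 at the endpoints):
  F(1) − F(−1) = -16/15 − (16/15) = -32/15.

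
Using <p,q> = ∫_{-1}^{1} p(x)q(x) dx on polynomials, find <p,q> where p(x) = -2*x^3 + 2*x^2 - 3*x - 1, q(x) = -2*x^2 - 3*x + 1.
<p,q> = 112/15

Expand the product: p(x)·q(x) = 4*x^5 + 2*x^4 - 2*x^3 + 13*x^2 - 1.
∫_{-1}^{1} of each monomial x^k gives [2/(k+1) if k even, 0 if k odd]. Integrating term-by-term (or equivalently evaluating the antiderivative F(x) = 2*x^6/3 + 2*x^5/5 - x^4/2 + 13*x^3/3 - x at the endpoints):
  F(1) − F(−1) = 39/10 − (-107/30) = 112/15.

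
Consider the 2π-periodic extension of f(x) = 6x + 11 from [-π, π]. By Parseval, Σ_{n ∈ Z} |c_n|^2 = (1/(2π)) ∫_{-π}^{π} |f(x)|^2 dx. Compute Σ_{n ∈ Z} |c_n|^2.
Σ |c_n|^2 = 12π^2 + 121

Expand and integrate term by term over [-π, π]:
  ∫ (6x)^2 dx = 36·(2π^3/3); ∫ 2·6·(11)·x dx = 0 (odd integrand); ∫ 11^2 dx = 121·2π.
So (1/(2π)) ∫_{-π}^{π} (6x + 11)^2 dx = 36π^2/3 + 121 = 12π^2 + 121.
Parseval ⇒ Σ |c_n|^2 = 12π^2 + 121.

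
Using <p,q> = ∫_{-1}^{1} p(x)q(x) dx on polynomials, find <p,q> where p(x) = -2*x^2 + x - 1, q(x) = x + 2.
<p,q> = -6

Expand the product: p(x)·q(x) = -2*x^3 - 3*x^2 + x - 2.
∫_{-1}^{1} of each monomial x^k gives [2/(k+1) if k even, 0 if k odd]. Integrating term-by-term (or equivalently evaluating the antiderivative F(x) = -x^4/2 - x^3 + x^2/2 - 2*x at the endpoints):
  F(1) − F(−1) = -3 − (3) = -6.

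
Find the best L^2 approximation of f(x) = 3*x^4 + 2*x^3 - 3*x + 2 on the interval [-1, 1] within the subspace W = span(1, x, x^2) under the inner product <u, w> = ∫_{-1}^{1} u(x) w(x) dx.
g(x) = 18*x^2/7 - 9*x/5 + 61/35

The best approximation g ∈ W is the orthogonal projection of f onto W. Writing g = a_0 + a_1 x + a_2 x^2, the coefficients solve the normal equations G · a = b where
  G_{ij} = <φ_i, φ_j> and b_i = <f, φ_i>, with φ_0 = 1, φ_1 = x, φ_2 = x^2.
G =
  [2, 0, 2/3]
  [0, 2/3, 0]
  [2/3, 0, 2/5],
b = (26/5, -6/5, 46/21).
Solving gives a_0 = 61/35, a_1 = -9/5, a_2 = 18/7, so
  g(x) = 18*x^2/7 - 9*x/5 + 61/35.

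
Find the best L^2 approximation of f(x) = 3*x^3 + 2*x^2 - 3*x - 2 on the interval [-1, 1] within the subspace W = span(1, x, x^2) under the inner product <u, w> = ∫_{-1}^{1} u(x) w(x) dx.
g(x) = 2*x^2 - 6*x/5 - 2

The best approximation g ∈ W is the orthogonal projection of f onto W. Writing g = a_0 + a_1 x + a_2 x^2, the coefficients solve the normal equations G · a = b where
  G_{ij} = <φ_i, φ_j> and b_i = <f, φ_i>, with φ_0 = 1, φ_1 = x, φ_2 = x^2.
G =
  [2, 0, 2/3]
  [0, 2/3, 0]
  [2/3, 0, 2/5],
b = (-8/3, -4/5, -8/15).
Solving gives a_0 = -2, a_1 = -6/5, a_2 = 2, so
  g(x) = 2*x^2 - 6*x/5 - 2.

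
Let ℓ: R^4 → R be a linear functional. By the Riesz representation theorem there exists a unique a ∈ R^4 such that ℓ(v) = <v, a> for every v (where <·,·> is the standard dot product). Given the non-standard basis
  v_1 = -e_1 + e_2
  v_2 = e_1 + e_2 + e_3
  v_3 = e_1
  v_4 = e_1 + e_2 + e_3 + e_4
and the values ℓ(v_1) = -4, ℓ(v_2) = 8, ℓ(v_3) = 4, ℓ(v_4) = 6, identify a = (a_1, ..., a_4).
a = (4, 0, 4, -2)

Write a = (a_1, ..., a_4) in the standard basis. For each basis vector v_i, ℓ(v_i) = <v_i, a> is a linear equation in the a_j's. Collect the n equations into a matrix system V a = ℓ, where row i of V is v_i (expressed in the standard basis). Since V is invertible (lower-triangular with 1s on the diagonal, up to permutation), solve by back-substitution:
  V =
[[-1, 1, 0, 0],
 [1, 1, 1, 0],
 [1, 0, 0, 0],
 [1, 1, 1, 1]]
  V a = (-4, 8, 4, 6)
Solving gives a = (4, 0, 4, -2).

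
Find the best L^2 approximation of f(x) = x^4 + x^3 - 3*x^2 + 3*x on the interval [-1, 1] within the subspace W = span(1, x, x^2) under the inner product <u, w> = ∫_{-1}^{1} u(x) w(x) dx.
g(x) = -15*x^2/7 + 18*x/5 - 3/35

The best approximation g ∈ W is the orthogonal projection of f onto W. Writing g = a_0 + a_1 x + a_2 x^2, the coefficients solve the normal equations G · a = b where
  G_{ij} = <φ_i, φ_j> and b_i = <f, φ_i>, with φ_0 = 1, φ_1 = x, φ_2 = x^2.
G =
  [2, 0, 2/3]
  [0, 2/3, 0]
  [2/3, 0, 2/5],
b = (-8/5, 12/5, -32/35).
Solving gives a_0 = -3/35, a_1 = 18/5, a_2 = -15/7, so
  g(x) = -15*x^2/7 + 18*x/5 - 3/35.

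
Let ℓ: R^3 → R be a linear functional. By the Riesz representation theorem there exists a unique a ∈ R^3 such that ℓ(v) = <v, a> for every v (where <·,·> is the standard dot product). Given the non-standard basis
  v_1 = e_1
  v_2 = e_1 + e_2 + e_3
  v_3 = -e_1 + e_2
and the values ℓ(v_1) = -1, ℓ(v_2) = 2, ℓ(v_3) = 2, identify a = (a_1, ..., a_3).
a = (-1, 1, 2)

Write a = (a_1, ..., a_3) in the standard basis. For each basis vector v_i, ℓ(v_i) = <v_i, a> is a linear equation in the a_j's. Collect the n equations into a matrix system V a = ℓ, where row i of V is v_i (expressed in the standard basis). Since V is invertible (lower-triangular with 1s on the diagonal, up to permutation), solve by back-substitution:
  V =
[[1, 0, 0],
 [1, 1, 1],
 [-1, 1, 0]]
  V a = (-1, 2, 2)
Solving gives a = (-1, 1, 2).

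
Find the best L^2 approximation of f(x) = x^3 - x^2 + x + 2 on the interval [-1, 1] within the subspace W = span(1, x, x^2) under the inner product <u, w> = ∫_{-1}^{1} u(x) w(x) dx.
g(x) = -x^2 + 8*x/5 + 2

The best approximation g ∈ W is the orthogonal projection of f onto W. Writing g = a_0 + a_1 x + a_2 x^2, the coefficients solve the normal equations G · a = b where
  G_{ij} = <φ_i, φ_j> and b_i = <f, φ_i>, with φ_0 = 1, φ_1 = x, φ_2 = x^2.
G =
  [2, 0, 2/3]
  [0, 2/3, 0]
  [2/3, 0, 2/5],
b = (10/3, 16/15, 14/15).
Solving gives a_0 = 2, a_1 = 8/5, a_2 = -1, so
  g(x) = -x^2 + 8*x/5 + 2.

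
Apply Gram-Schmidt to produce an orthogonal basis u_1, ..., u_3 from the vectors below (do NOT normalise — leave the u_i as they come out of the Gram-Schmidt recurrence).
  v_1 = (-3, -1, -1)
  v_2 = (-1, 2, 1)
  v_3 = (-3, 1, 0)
Orthogonal basis:
  u_1 = (-3, -1, -1)
  u_2 = (-1, 2, 1)
  u_3 = (1/66, 2/33, -7/66)

Apply the Gram-Schmidt recurrence
  u_1 = v_1
  u_i = v_i − Σ_{j<i} ((v_i · u_j) / (u_j · u_j)) · u_j.

Step by step this gives:
  u_1 = (-3, -1, -1)
  u_2 = (-1, 2, 1)
  u_3 = (1/66, 2/33, -7/66)

Orthogonality check:
  u_2 · u_1 = 0 (should be 0)
  u_3 · u_1 = 0 (should be 0)
  u_3 · u_2 = 0 (should be 0)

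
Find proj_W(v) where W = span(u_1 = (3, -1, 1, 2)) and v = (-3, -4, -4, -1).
proj_W(v) = (-11/5, 11/15, -11/15, -22/15)

Set up U = [u_1 | ... | u_1] ∈ R^(4×1). The projector onto W = col(U) is P = U (U^T U)^(-1) U^T.
Compute U^T U =
  [15],
and U^T v = (-11).
Solve U^T U · c = U^T v for the coefficients: c = (-11/15). The projection is proj_W(v) = U c.
Check: (v - proj_W(v)) · u_1 = 0  (should be 0).
Result: proj_W(v) = (-11/5, 11/15, -11/15, -22/15).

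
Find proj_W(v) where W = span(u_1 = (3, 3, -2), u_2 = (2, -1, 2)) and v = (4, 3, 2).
proj_W(v) = (916/197, 271/197, 106/197)

Set up U = [u_1 | ... | u_2] ∈ R^(3×2). The projector onto W = col(U) is P = U (U^T U)^(-1) U^T.
Compute U^T U =
  [22, -1]
  [-1, 9],
and U^T v = (17, 9).
Solve U^T U · c = U^T v for the coefficients: c = (162/197, 215/197). The projection is proj_W(v) = U c.
Check: (v - proj_W(v)) · u_1 = 0  (should be 0).
Check: (v - proj_W(v)) · u_2 = 0  (should be 0).
Result: proj_W(v) = (916/197, 271/197, 106/197).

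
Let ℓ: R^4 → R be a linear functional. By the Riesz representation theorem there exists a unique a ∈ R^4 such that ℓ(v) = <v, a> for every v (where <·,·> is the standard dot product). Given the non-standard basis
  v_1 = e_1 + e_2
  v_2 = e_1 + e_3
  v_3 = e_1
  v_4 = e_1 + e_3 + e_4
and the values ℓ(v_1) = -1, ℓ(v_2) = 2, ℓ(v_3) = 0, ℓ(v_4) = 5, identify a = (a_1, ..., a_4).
a = (0, -1, 2, 3)

Write a = (a_1, ..., a_4) in the standard basis. For each basis vector v_i, ℓ(v_i) = <v_i, a> is a linear equation in the a_j's. Collect the n equations into a matrix system V a = ℓ, where row i of V is v_i (expressed in the standard basis). Since V is invertible (lower-triangular with 1s on the diagonal, up to permutation), solve by back-substitution:
  V =
[[1, 1, 0, 0],
 [1, 0, 1, 0],
 [1, 0, 0, 0],
 [1, 0, 1, 1]]
  V a = (-1, 2, 0, 5)
Solving gives a = (0, -1, 2, 3).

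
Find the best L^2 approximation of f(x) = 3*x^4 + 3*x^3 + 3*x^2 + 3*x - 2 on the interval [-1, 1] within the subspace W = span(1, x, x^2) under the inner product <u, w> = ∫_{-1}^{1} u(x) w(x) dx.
g(x) = 39*x^2/7 + 24*x/5 - 79/35

The best approximation g ∈ W is the orthogonal projection of f onto W. Writing g = a_0 + a_1 x + a_2 x^2, the coefficients solve the normal equations G · a = b where
  G_{ij} = <φ_i, φ_j> and b_i = <f, φ_i>, with φ_0 = 1, φ_1 = x, φ_2 = x^2.
G =
  [2, 0, 2/3]
  [0, 2/3, 0]
  [2/3, 0, 2/5],
b = (-4/5, 16/5, 76/105).
Solving gives a_0 = -79/35, a_1 = 24/5, a_2 = 39/7, so
  g(x) = 39*x^2/7 + 24*x/5 - 79/35.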